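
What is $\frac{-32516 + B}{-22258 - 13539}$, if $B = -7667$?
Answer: $\frac{40183}{35797} \approx 1.1225$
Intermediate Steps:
$\frac{-32516 + B}{-22258 - 13539} = \frac{-32516 - 7667}{-22258 - 13539} = - \frac{40183}{-35797} = \left(-40183\right) \left(- \frac{1}{35797}\right) = \frac{40183}{35797}$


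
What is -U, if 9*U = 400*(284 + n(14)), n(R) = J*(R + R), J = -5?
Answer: -6400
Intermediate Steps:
n(R) = -10*R (n(R) = -5*(R + R) = -10*R)
U = 6400 (U = (400*(284 - 10*14))/9 = (400*(284 - 140))/9 = (400*144)/9 = (⅑)*57600 = 6400)
-U = -1*6400 = -6400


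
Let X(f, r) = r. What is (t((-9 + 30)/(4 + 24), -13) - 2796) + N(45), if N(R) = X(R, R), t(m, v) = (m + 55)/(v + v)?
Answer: -286327/104 ≈ -2753.1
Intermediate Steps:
t(m, v) = (55 + m)/(2*v) (t(m, v) = (55 + m)/((2*v)) = (55 + m)*(1/(2*v)) = (55 + m)/(2*v))
N(R) = R
(t((-9 + 30)/(4 + 24), -13) - 2796) + N(45) = ((½)*(55 + (-9 + 30)/(4 + 24))/(-13) - 2796) + 45 = ((½)*(-1/13)*(55 + 21/28) - 2796) + 45 = ((½)*(-1/13)*(55 + 21*(1/28)) - 2796) + 45 = ((½)*(-1/13)*(55 + ¾) - 2796) + 45 = ((½)*(-1/13)*(223/4) - 2796) + 45 = (-223/104 - 2796) + 45 = -291007/104 + 45 = -286327/104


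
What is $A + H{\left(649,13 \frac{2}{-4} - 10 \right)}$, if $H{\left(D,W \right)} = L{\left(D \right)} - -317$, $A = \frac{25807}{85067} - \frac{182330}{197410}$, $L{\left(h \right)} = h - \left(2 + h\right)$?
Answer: $\frac{527940338181}{1679307647} \approx 314.38$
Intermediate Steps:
$L{\left(h \right)} = -2$ ($L{\left(h \right)} = h - \left(2 + h\right) = -2$)
$A = - \frac{1041570624}{1679307647}$ ($A = 25807 \cdot \frac{1}{85067} - \frac{18233}{19741} = \frac{25807}{85067} - \frac{18233}{19741} = - \frac{1041570624}{1679307647} \approx -0.62024$)
$H{\left(D,W \right)} = 315$ ($H{\left(D,W \right)} = -2 - -317 = -2 + 317 = 315$)
$A + H{\left(649,13 \frac{2}{-4} - 10 \right)} = - \frac{1041570624}{1679307647} + 315 = \frac{527940338181}{1679307647}$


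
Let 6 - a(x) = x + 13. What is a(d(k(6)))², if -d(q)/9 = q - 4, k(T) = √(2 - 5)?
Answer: 1606 - 774*I*√3 ≈ 1606.0 - 1340.6*I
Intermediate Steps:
k(T) = I*√3 (k(T) = √(-3) = I*√3)
d(q) = 36 - 9*q (d(q) = -9*(q - 4) = -9*(-4 + q) = 36 - 9*q)
a(x) = -7 - x (a(x) = 6 - (x + 13) = 6 - (13 + x) = 6 + (-13 - x) = -7 - x)
a(d(k(6)))² = (-7 - (36 - 9*I*√3))² = (-7 + (-36 + 9*I*√3))² = (-43 + 9*I*√3)²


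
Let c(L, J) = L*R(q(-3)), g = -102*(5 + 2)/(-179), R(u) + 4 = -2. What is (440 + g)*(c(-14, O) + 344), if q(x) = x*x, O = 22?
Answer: 34014872/179 ≈ 1.9003e+5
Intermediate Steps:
q(x) = x**2
R(u) = -6 (R(u) = -4 - 2 = -6)
g = 714/179 (g = -102*7*(-1/179) = -17*42*(-1/179) = -714*(-1/179) = 714/179 ≈ 3.9888)
c(L, J) = -6*L (c(L, J) = L*(-6) = -6*L)
(440 + g)*(c(-14, O) + 344) = (440 + 714/179)*(-6*(-14) + 344) = 79474*(84 + 344)/179 = (79474/179)*428 = 34014872/179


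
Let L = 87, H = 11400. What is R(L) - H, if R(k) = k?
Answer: -11313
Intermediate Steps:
R(L) - H = 87 - 1*11400 = 87 - 11400 = -11313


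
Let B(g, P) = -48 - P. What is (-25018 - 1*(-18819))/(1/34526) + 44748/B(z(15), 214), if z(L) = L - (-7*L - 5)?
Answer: -28037516668/131 ≈ -2.1403e+8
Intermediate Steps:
z(L) = 5 + 8*L (z(L) = L - (-5 - 7*L) = L + (5 + 7*L) = 5 + 8*L)
(-25018 - 1*(-18819))/(1/34526) + 44748/B(z(15), 214) = (-25018 - 1*(-18819))/(1/34526) + 44748/(-48 - 1*214) = (-25018 + 18819)/(1/34526) + 44748/(-48 - 214) = -6199*34526 + 44748/(-262) = -214026674 + 44748*(-1/262) = -214026674 - 22374/131 = -28037516668/131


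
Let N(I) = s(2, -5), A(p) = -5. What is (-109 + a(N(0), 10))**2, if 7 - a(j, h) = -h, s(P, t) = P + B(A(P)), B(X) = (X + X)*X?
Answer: 8464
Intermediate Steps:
B(X) = 2*X**2 (B(X) = (2*X)*X = 2*X**2)
s(P, t) = 50 + P (s(P, t) = P + 2*(-5)**2 = P + 2*25 = P + 50 = 50 + P)
N(I) = 52 (N(I) = 50 + 2 = 52)
a(j, h) = 7 + h (a(j, h) = 7 - (-1)*h = 7 + h)
(-109 + a(N(0), 10))**2 = (-109 + (7 + 10))**2 = (-109 + 17)**2 = (-92)**2 = 8464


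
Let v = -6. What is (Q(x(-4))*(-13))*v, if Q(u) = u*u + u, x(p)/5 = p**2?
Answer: 505440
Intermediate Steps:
x(p) = 5*p**2
Q(u) = u + u**2 (Q(u) = u**2 + u = u + u**2)
(Q(x(-4))*(-13))*v = (((5*(-4)**2)*(1 + 5*(-4)**2))*(-13))*(-6) = (((5*16)*(1 + 5*16))*(-13))*(-6) = ((80*(1 + 80))*(-13))*(-6) = ((80*81)*(-13))*(-6) = (6480*(-13))*(-6) = -84240*(-6) = 505440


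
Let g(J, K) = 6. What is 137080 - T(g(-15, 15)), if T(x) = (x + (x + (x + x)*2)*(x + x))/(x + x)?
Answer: 274099/2 ≈ 1.3705e+5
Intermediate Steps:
T(x) = (x + 10*x**2)/(2*x) (T(x) = (x + (x + (2*x)*2)*(2*x))/((2*x)) = (x + (x + 4*x)*(2*x))*(1/(2*x)) = (x + (5*x)*(2*x))*(1/(2*x)) = (x + 10*x**2)*(1/(2*x)) = (x + 10*x**2)/(2*x))
137080 - T(g(-15, 15)) = 137080 - (1/2 + 5*6) = 137080 - (1/2 + 30) = 137080 - 1*61/2 = 137080 - 61/2 = 274099/2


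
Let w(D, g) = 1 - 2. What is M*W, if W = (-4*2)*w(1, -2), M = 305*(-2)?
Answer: -4880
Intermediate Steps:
w(D, g) = -1
M = -610
W = 8 (W = -4*2*(-1) = -8*(-1) = 8)
M*W = -610*8 = -4880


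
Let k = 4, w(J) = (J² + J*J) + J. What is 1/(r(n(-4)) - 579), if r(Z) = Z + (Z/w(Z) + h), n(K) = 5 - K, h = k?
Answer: -19/10753 ≈ -0.0017669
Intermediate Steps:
w(J) = J + 2*J² (w(J) = (J² + J²) + J = 2*J² + J = J + 2*J²)
h = 4
r(Z) = 4 + Z + 1/(1 + 2*Z) (r(Z) = Z + (Z/((Z*(1 + 2*Z))) + 4) = Z + (Z*(1/(Z*(1 + 2*Z))) + 4) = Z + (1/(1 + 2*Z) + 4) = Z + (4 + 1/(1 + 2*Z)) = 4 + Z + 1/(1 + 2*Z))
1/(r(n(-4)) - 579) = 1/((1 + (1 + 2*(5 - 1*(-4)))*(4 + (5 - 1*(-4))))/(1 + 2*(5 - 1*(-4))) - 579) = 1/((1 + (1 + 2*(5 + 4))*(4 + (5 + 4)))/(1 + 2*(5 + 4)) - 579) = 1/((1 + (1 + 2*9)*(4 + 9))/(1 + 2*9) - 579) = 1/((1 + (1 + 18)*13)/(1 + 18) - 579) = 1/((1 + 19*13)/19 - 579) = 1/((1 + 247)/19 - 579) = 1/((1/19)*248 - 579) = 1/(248/19 - 579) = 1/(-10753/19) = -19/10753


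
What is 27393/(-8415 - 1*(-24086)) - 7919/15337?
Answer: 296027792/240346127 ≈ 1.2317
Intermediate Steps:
27393/(-8415 - 1*(-24086)) - 7919/15337 = 27393/(-8415 + 24086) - 7919*1/15337 = 27393/15671 - 7919/15337 = 296027792/240346127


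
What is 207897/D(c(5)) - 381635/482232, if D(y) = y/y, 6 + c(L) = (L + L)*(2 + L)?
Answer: 100254204469/482232 ≈ 2.0790e+5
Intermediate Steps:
c(L) = -6 + 2*L*(2 + L) (c(L) = -6 + (L + L)*(2 + L) = -6 + (2*L)*(2 + L) = -6 + 2*L*(2 + L))
D(y) = 1
207897/D(c(5)) - 381635/482232 = 207897/1 - 381635/482232 = 207897*1 - 381635*1/482232 = 207897 - 381635/482232 = 100254204469/482232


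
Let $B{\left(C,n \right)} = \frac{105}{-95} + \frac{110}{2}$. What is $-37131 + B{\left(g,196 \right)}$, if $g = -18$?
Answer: $- \frac{704465}{19} \approx -37077.0$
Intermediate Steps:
$B{\left(C,n \right)} = \frac{1024}{19}$ ($B{\left(C,n \right)} = 105 \left(- \frac{1}{95}\right) + 110 \cdot \frac{1}{2} = - \frac{21}{19} + 55 = \frac{1024}{19}$)
$-37131 + B{\left(g,196 \right)} = -37131 + \frac{1024}{19} = - \frac{704465}{19}$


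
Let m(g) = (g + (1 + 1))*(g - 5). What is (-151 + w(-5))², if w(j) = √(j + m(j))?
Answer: 21316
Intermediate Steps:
m(g) = (-5 + g)*(2 + g) (m(g) = (g + 2)*(-5 + g) = (2 + g)*(-5 + g) = (-5 + g)*(2 + g))
w(j) = √(-10 + j² - 2*j) (w(j) = √(j + (-10 + j² - 3*j)) = √(-10 + j² - 2*j))
(-151 + w(-5))² = (-151 + √(-10 + (-5)² - 2*(-5)))² = (-151 + √(-10 + 25 + 10))² = (-151 + √25)² = (-151 + 5)² = (-146)² = 21316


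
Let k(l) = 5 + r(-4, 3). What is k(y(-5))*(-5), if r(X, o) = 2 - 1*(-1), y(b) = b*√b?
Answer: -40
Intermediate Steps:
y(b) = b^(3/2)
r(X, o) = 3 (r(X, o) = 2 + 1 = 3)
k(l) = 8 (k(l) = 5 + 3 = 8)
k(y(-5))*(-5) = 8*(-5) = -40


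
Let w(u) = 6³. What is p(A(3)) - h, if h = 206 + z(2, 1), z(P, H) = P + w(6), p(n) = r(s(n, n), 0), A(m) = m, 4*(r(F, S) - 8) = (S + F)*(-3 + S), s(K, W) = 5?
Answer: -1679/4 ≈ -419.75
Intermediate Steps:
w(u) = 216
r(F, S) = 8 + (-3 + S)*(F + S)/4 (r(F, S) = 8 + ((S + F)*(-3 + S))/4 = 8 + ((F + S)*(-3 + S))/4 = 8 + ((-3 + S)*(F + S))/4 = 8 + (-3 + S)*(F + S)/4)
p(n) = 17/4 (p(n) = 8 - ¾*5 - ¾*0 + (¼)*0² + (¼)*5*0 = 8 - 15/4 + 0 + (¼)*0 + 0 = 8 - 15/4 + 0 + 0 + 0 = 17/4)
z(P, H) = 216 + P (z(P, H) = P + 216 = 216 + P)
h = 424 (h = 206 + (216 + 2) = 206 + 218 = 424)
p(A(3)) - h = 17/4 - 1*424 = 17/4 - 424 = -1679/4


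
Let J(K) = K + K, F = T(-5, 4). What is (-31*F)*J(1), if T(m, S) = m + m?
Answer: 620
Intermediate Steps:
T(m, S) = 2*m
F = -10 (F = 2*(-5) = -10)
J(K) = 2*K
(-31*F)*J(1) = (-31*(-10))*(2*1) = 310*2 = 620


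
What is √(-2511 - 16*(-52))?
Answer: I*√1679 ≈ 40.976*I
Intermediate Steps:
√(-2511 - 16*(-52)) = √(-2511 + 832) = √(-1679) = I*√1679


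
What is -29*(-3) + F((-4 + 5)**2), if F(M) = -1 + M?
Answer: 87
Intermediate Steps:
-29*(-3) + F((-4 + 5)**2) = -29*(-3) + (-1 + (-4 + 5)**2) = 87 + (-1 + 1**2) = 87 + (-1 + 1) = 87 + 0 = 87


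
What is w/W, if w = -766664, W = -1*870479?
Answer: 766664/870479 ≈ 0.88074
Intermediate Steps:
W = -870479
w/W = -766664/(-870479) = -766664*(-1/870479) = 766664/870479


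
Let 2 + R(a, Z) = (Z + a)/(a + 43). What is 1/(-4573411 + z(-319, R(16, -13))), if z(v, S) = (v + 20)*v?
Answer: -1/4478030 ≈ -2.2331e-7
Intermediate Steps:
R(a, Z) = -2 + (Z + a)/(43 + a) (R(a, Z) = -2 + (Z + a)/(a + 43) = -2 + (Z + a)/(43 + a))
z(v, S) = v*(20 + v) (z(v, S) = (20 + v)*v = v*(20 + v))
1/(-4573411 + z(-319, R(16, -13))) = 1/(-4573411 - 319*(20 - 319)) = 1/(-4573411 - 319*(-299)) = 1/(-4573411 + 95381) = 1/(-4478030) = -1/4478030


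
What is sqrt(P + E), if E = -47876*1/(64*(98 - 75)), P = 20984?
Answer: sqrt(177333289)/92 ≈ 144.75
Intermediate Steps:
E = -11969/368 (E = -47876/(64*23) = -47876/1472 = -47876*1/1472 = -11969/368 ≈ -32.524)
sqrt(P + E) = sqrt(20984 - 11969/368) = sqrt(7710143/368) = sqrt(177333289)/92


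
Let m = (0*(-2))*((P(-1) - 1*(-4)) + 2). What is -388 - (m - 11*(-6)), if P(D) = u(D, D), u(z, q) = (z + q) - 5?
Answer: -454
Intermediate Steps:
u(z, q) = -5 + q + z (u(z, q) = (q + z) - 5 = -5 + q + z)
P(D) = -5 + 2*D (P(D) = -5 + D + D = -5 + 2*D)
m = 0 (m = (0*(-2))*(((-5 + 2*(-1)) - 1*(-4)) + 2) = 0*(((-5 - 2) + 4) + 2) = 0*((-7 + 4) + 2) = 0*(-3 + 2) = 0*(-1) = 0)
-388 - (m - 11*(-6)) = -388 - (0 - 11*(-6)) = -388 - (0 + 66) = -388 - 1*66 = -388 - 66 = -454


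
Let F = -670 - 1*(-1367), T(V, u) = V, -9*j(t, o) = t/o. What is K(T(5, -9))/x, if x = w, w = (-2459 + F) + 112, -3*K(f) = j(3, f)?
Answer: -1/74250 ≈ -1.3468e-5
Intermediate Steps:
j(t, o) = -t/(9*o)
F = 697 (F = -670 + 1367 = 697)
K(f) = 1/(9*f) (K(f) = -(-1)*3/(27*f) = -(-1)/(9*f) = 1/(9*f))
w = -1650 (w = (-2459 + 697) + 112 = -1762 + 112 = -1650)
x = -1650
K(T(5, -9))/x = ((⅑)/5)/(-1650) = ((⅑)*(⅕))*(-1/1650) = (1/45)*(-1/1650) = -1/74250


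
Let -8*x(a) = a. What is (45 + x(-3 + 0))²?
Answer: 131769/64 ≈ 2058.9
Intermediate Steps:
x(a) = -a/8
(45 + x(-3 + 0))² = (45 - (-3 + 0)/8)² = (45 - ⅛*(-3))² = (45 + 3/8)² = (363/8)² = 131769/64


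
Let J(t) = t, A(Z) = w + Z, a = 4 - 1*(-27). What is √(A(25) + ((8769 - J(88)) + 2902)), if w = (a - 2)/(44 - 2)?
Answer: 13*√121170/42 ≈ 107.74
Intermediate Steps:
a = 31 (a = 4 + 27 = 31)
w = 29/42 (w = (31 - 2)/(44 - 2) = 29/42 ≈ 0.69048)
A(Z) = 29/42 + Z
√(A(25) + ((8769 - J(88)) + 2902)) = √((29/42 + 25) + ((8769 - 1*88) + 2902)) = √(1079/42 + ((8769 - 88) + 2902)) = √(1079/42 + (8681 + 2902)) = √(1079/42 + 11583) = √(487565/42) = 13*√121170/42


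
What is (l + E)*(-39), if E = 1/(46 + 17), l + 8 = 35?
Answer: -22126/21 ≈ -1053.6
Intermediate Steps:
l = 27 (l = -8 + 35 = 27)
E = 1/63 ≈ 0.015873
(l + E)*(-39) = (27 + 1/63)*(-39) = (1702/63)*(-39) = -22126/21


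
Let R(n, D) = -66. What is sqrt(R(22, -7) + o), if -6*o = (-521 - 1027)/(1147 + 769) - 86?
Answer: I*sqrt(425648022)/2874 ≈ 7.1786*I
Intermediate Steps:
o = 41581/2874 (o = -((-521 - 1027)/(1147 + 769) - 86)/6 = -(-1548/1916 - 86)/6 = -(-1548*1/1916 - 86)/6 = -(-387/479 - 86)/6 = -1/6*(-41581/479) = 41581/2874 ≈ 14.468)
sqrt(R(22, -7) + o) = sqrt(-66 + 41581/2874) = sqrt(-148103/2874) = I*sqrt(425648022)/2874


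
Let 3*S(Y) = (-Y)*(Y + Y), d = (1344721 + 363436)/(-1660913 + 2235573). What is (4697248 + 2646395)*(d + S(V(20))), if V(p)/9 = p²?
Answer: -36461633194228004049/574660 ≈ -6.3449e+13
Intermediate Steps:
d = 1708157/574660 ≈ 2.9725
V(p) = 9*p²
S(Y) = -2*Y²/3 (S(Y) = ((-Y)*(Y + Y))/3 = ((-Y)*(2*Y))/3 = (-2*Y²)/3 = -2*Y²/3)
(4697248 + 2646395)*(d + S(V(20))) = (4697248 + 2646395)*(1708157/574660 - 2*(9*20²)²/3) = 7343643*(1708157/574660 - 2*(9*400)²/3) = 7343643*(1708157/574660 - ⅔*3600²) = 7343643*(1708157/574660 - ⅔*12960000) = 7343643*(1708157/574660 - 8640000) = 7343643*(-4965060691843/574660) = -36461633194228004049/574660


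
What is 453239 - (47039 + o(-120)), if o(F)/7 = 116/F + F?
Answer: 12211403/30 ≈ 4.0705e+5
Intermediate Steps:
o(F) = 7*F + 812/F (o(F) = 7*(116/F + F) = 7*(F + 116/F) = 7*F + 812/F)
453239 - (47039 + o(-120)) = 453239 - (47039 + (7*(-120) + 812/(-120))) = 453239 - (47039 + (-840 + 812*(-1/120))) = 453239 - (47039 + (-840 - 203/30)) = 453239 - (47039 - 25403/30) = 453239 - 1*1385767/30 = 453239 - 1385767/30 = 12211403/30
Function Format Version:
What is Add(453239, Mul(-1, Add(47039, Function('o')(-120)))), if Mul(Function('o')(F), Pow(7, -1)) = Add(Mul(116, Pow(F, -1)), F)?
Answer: Rational(12211403, 30) ≈ 4.0705e+5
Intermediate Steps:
Function('o')(F) = Add(Mul(7, F), Mul(812, Pow(F, -1))) (Function('o')(F) = Mul(7, Add(Mul(116, Pow(F, -1)), F)) = Mul(7, Add(F, Mul(116, Pow(F, -1)))) = Add(Mul(7, F), Mul(812, Pow(F, -1))))
Add(453239, Mul(-1, Add(47039, Function('o')(-120)))) = Add(453239, Mul(-1, Add(47039, Add(Mul(7, -120), Mul(812, Pow(-120, -1)))))) = Add(453239, Mul(-1, Add(47039, Add(-840, Mul(812, Rational(-1, 120)))))) = Add(453239, Mul(-1, Add(47039, Add(-840, Rational(-203, 30))))) = Add(453239, Mul(-1, Add(47039, Rational(-25403, 30)))) = Add(453239, Mul(-1, Rational(1385767, 30))) = Add(453239, Rational(-1385767, 30)) = Rational(12211403, 30)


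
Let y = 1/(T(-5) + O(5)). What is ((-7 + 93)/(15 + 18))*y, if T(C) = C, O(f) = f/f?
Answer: -43/66 ≈ -0.65152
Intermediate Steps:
O(f) = 1
y = -1/4 (y = 1/(-5 + 1) = 1/(-4) = -1/4 ≈ -0.25000)
((-7 + 93)/(15 + 18))*y = ((-7 + 93)/(15 + 18))*(-1/4) = (86/33)*(-1/4) = -43/66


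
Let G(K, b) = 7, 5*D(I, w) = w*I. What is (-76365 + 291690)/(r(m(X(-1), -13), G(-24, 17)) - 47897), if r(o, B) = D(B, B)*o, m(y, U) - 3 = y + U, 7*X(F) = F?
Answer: -358875/79994 ≈ -4.4863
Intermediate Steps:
X(F) = F/7
D(I, w) = I*w/5 (D(I, w) = (w*I)/5 = (I*w)/5 = I*w/5)
m(y, U) = 3 + U + y (m(y, U) = 3 + (y + U) = 3 + (U + y) = 3 + U + y)
r(o, B) = o*B²/5 (r(o, B) = (B*B/5)*o = (B²/5)*o = o*B²/5)
(-76365 + 291690)/(r(m(X(-1), -13), G(-24, 17)) - 47897) = (-76365 + 291690)/((⅕)*(3 - 13 + (⅐)*(-1))*7² - 47897) = 215325/((⅕)*(3 - 13 - ⅐)*49 - 47897) = 215325/((⅕)*(-71/7)*49 - 47897) = 215325/(-497/5 - 47897) = 215325/(-239982/5) = 215325*(-5/239982) = -358875/79994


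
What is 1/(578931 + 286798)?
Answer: 1/865729 ≈ 1.1551e-6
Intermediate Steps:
1/(578931 + 286798) = 1/865729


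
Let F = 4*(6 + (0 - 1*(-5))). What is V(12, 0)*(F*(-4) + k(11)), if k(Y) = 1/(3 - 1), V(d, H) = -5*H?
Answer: 0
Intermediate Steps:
k(Y) = ½ (k(Y) = 1/2 = ½)
F = 44 (F = 4*(6 + (0 + 5)) = 4*(6 + 5) = 4*11 = 44)
V(12, 0)*(F*(-4) + k(11)) = (-5*0)*(44*(-4) + ½) = 0*(-176 + ½) = 0*(-351/2) = 0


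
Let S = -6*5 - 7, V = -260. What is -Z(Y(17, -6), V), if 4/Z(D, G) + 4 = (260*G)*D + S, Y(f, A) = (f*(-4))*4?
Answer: -4/18387159 ≈ -2.1754e-7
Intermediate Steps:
Y(f, A) = -16*f (Y(f, A) = -4*f*4 = -16*f)
S = -37 (S = -30 - 7 = -37)
Z(D, G) = 4/(-41 + 260*D*G) (Z(D, G) = 4/(-4 + ((260*G)*D - 37)) = 4/(-4 + (260*D*G - 37)) = 4/(-4 + (-37 + 260*D*G)) = 4/(-41 + 260*D*G))
-Z(Y(17, -6), V) = -4/(-41 + 260*(-16*17)*(-260)) = -4/(-41 + 260*(-272)*(-260)) = -4/(-41 + 18387200) = -4/18387159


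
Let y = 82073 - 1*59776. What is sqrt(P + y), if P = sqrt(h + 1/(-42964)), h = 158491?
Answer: sqrt(10289537596228 + 21482*sqrt(73139844056343))/21482 ≈ 150.65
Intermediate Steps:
y = 22297 (y = 82073 - 59776 = 22297)
P = sqrt(73139844056343)/21482 (P = sqrt(158491 + 1/(-42964)) = sqrt(158491 - 1/42964) = sqrt(6809407323/42964) = sqrt(73139844056343)/21482 ≈ 398.11)
sqrt(P + y) = sqrt(sqrt(73139844056343)/21482 + 22297) = sqrt(22297 + sqrt(73139844056343)/21482)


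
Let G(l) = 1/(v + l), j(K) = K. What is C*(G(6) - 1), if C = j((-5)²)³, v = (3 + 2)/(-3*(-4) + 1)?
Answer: -1093750/83 ≈ -13178.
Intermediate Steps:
v = 5/13 (v = 5/(12 + 1) = 5/13 ≈ 0.38462)
G(l) = 1/(5/13 + l)
C = 15625 (C = ((-5)²)³ = 25³ = 15625)
C*(G(6) - 1) = 15625*(13/(5 + 13*6) - 1) = 15625*(13/(5 + 78) - 1) = 15625*(13/83 - 1) = 15625*(-70/83) = -1093750/83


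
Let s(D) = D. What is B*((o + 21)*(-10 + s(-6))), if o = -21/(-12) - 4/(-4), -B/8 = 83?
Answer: 252320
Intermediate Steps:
B = -664 (B = -8*83 = -664)
o = 11/4 (o = -21*(-1/12) - 4*(-1/4) = 7/4 + 1 = 11/4 ≈ 2.7500)
B*((o + 21)*(-10 + s(-6))) = -664*(11/4 + 21)*(-10 - 6) = -15770*(-16) = -664*(-380) = 252320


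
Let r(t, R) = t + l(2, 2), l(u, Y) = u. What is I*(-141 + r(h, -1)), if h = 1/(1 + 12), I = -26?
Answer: 3612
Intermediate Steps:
h = 1/13 ≈ 0.076923
r(t, R) = 2 + t (r(t, R) = t + 2 = 2 + t)
I*(-141 + r(h, -1)) = -26*(-141 + (2 + 1/13)) = -26*(-141 + 27/13) = -26*(-1806/13) = 3612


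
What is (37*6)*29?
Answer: 6438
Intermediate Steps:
(37*6)*29 = 222*29 = 6438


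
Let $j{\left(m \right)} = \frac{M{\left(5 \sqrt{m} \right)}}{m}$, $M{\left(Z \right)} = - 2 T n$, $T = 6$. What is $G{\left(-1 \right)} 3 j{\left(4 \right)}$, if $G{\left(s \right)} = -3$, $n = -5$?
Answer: $-135$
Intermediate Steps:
$M{\left(Z \right)} = 60$ ($M{\left(Z \right)} = \left(-2\right) 6 \left(-5\right) = \left(-12\right) \left(-5\right) = 60$)
$j{\left(m \right)} = \frac{60}{m}$
$G{\left(-1 \right)} 3 j{\left(4 \right)} = \left(-3\right) 3 \cdot \frac{60}{4} = - 9 \cdot 60 \cdot \frac{1}{4} = \left(-9\right) 15 = -135$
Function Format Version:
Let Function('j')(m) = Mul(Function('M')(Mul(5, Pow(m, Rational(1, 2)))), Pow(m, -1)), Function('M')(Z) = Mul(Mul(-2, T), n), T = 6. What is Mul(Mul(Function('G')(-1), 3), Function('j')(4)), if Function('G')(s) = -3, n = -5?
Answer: -135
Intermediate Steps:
Function('M')(Z) = 60 (Function('M')(Z) = Mul(Mul(-2, 6), -5) = Mul(-12, -5) = 60)
Function('j')(m) = Mul(60, Pow(m, -1))
Mul(Mul(Function('G')(-1), 3), Function('j')(4)) = Mul(Mul(-3, 3), Mul(60, Pow(4, -1))) = Mul(-9, Mul(60, Rational(1, 4))) = Mul(-9, 15) = -135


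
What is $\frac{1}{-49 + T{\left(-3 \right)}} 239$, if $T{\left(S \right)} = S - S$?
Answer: $- \frac{239}{49} \approx -4.8775$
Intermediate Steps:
$T{\left(S \right)} = 0$
$\frac{1}{-49 + T{\left(-3 \right)}} 239 = \frac{1}{-49 + 0} \cdot 239 = \frac{1}{-49} \cdot 239 = \left(- \frac{1}{49}\right) 239 = - \frac{239}{49}$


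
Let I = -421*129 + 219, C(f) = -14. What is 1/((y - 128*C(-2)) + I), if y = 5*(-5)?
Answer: -1/52323 ≈ -1.9112e-5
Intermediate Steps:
y = -25
I = -54090 (I = -54309 + 219 = -54090)
1/((y - 128*C(-2)) + I) = 1/((-25 - 128*(-14)) - 54090) = 1/((-25 + 1792) - 54090) = 1/(1767 - 54090) = 1/(-52323) = -1/52323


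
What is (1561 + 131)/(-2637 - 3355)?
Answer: -423/1498 ≈ -0.28238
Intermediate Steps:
(1561 + 131)/(-2637 - 3355) = 1692/(-5992) = 1692*(-1/5992) = -423/1498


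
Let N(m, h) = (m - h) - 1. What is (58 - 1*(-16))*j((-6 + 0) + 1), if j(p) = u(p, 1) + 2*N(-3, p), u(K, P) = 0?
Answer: 148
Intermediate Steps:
N(m, h) = -1 + m - h
j(p) = -8 - 2*p (j(p) = 0 + 2*(-1 - 3 - p) = 0 + 2*(-4 - p) = 0 + (-8 - 2*p) = -8 - 2*p)
(58 - 1*(-16))*j((-6 + 0) + 1) = (58 - 1*(-16))*(-8 - 2*((-6 + 0) + 1)) = (58 + 16)*(-8 - 2*(-6 + 1)) = 74*(-8 - 2*(-5)) = 74*(-8 + 10) = 74*2 = 148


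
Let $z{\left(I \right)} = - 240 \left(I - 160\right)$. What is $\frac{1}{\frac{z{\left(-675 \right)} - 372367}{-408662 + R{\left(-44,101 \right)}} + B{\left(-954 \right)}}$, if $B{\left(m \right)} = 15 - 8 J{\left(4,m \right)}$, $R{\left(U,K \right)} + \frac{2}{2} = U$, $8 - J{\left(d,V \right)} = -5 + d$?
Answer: $- \frac{408707}{23124332} \approx -0.017674$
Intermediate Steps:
$J{\left(d,V \right)} = 13 - d$ ($J{\left(d,V \right)} = 8 - \left(-5 + d\right) = 13 - d$)
$z{\left(I \right)} = 38400 - 240 I$ ($z{\left(I \right)} = - 240 \left(-160 + I\right) = 38400 - 240 I$)
$R{\left(U,K \right)} = -1 + U$
$B{\left(m \right)} = -57$ ($B{\left(m \right)} = 15 - 8 \left(13 - 4\right) = 15 - 72 = -57$)
$\frac{1}{\frac{z{\left(-675 \right)} - 372367}{-408662 + R{\left(-44,101 \right)}} + B{\left(-954 \right)}} = \frac{1}{\frac{\left(38400 - -162000\right) - 372367}{-408662 - 45} - 57} = \frac{1}{\frac{\left(38400 + 162000\right) - 372367}{-408662 - 45} - 57} = \frac{1}{\frac{200400 - 372367}{-408707} - 57} = \frac{1}{\left(-171967\right) \left(- \frac{1}{408707}\right) - 57} = \frac{1}{\frac{171967}{408707} - 57} = \frac{1}{- \frac{23124332}{408707}} = - \frac{408707}{23124332}$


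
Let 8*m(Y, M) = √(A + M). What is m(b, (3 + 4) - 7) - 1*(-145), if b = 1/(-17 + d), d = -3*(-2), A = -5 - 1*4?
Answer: 145 + 3*I/8 ≈ 145.0 + 0.375*I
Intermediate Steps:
A = -9 (A = -5 - 4 = -9)
d = 6
b = -1/11 (b = 1/(-17 + 6) = 1/(-11) = -1/11 ≈ -0.090909)
m(Y, M) = √(-9 + M)/8
m(b, (3 + 4) - 7) - 1*(-145) = √(-9 + ((3 + 4) - 7))/8 - 1*(-145) = √(-9 + (7 - 7))/8 + 145 = √(-9 + 0)/8 + 145 = √(-9)/8 + 145 = (3*I)/8 + 145 = 3*I/8 + 145 = 145 + 3*I/8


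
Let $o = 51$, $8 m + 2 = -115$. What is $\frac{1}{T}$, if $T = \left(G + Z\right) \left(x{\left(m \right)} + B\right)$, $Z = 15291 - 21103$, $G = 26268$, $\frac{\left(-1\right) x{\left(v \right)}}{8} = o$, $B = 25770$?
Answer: $\frac{1}{518805072} \approx 1.9275 \cdot 10^{-9}$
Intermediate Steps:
$m = - \frac{117}{8}$ ($m = - \frac{1}{4} + \frac{1}{8} \left(-115\right) = - \frac{1}{4} - \frac{115}{8} = - \frac{117}{8} \approx -14.625$)
$x{\left(v \right)} = -408$ ($x{\left(v \right)} = \left(-8\right) 51 = -408$)
$Z = -5812$ ($Z = 15291 - 21103 = -5812$)
$T = 518805072$ ($T = \left(26268 - 5812\right) \left(-408 + 25770\right) = 20456 \cdot 25362 = 518805072$)
$\frac{1}{T} = \frac{1}{518805072}$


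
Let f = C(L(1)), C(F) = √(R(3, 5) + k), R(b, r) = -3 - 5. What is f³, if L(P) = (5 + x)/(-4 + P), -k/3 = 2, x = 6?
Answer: -14*I*√14 ≈ -52.383*I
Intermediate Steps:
R(b, r) = -8
k = -6 (k = -3*2 = -6)
L(P) = 11/(-4 + P) (L(P) = (5 + 6)/(-4 + P) = 11/(-4 + P))
C(F) = I*√14 (C(F) = √(-8 - 6) = √(-14) = I*√14)
f = I*√14 ≈ 3.7417*I
f³ = (I*√14)³ = -14*I*√14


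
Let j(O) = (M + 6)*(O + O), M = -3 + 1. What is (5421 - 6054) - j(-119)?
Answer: 319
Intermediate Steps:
M = -2
j(O) = 8*O (j(O) = (-2 + 6)*(O + O) = 4*(2*O) = 8*O)
(5421 - 6054) - j(-119) = (5421 - 6054) - 8*(-119) = -633 - 1*(-952) = -633 + 952 = 319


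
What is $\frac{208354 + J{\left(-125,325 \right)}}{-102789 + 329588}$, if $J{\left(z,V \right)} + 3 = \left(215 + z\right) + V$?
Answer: $\frac{208766}{226799} \approx 0.92049$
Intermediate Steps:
$J{\left(z,V \right)} = 212 + V + z$ ($J{\left(z,V \right)} = -3 + \left(\left(215 + z\right) + V\right) = -3 + \left(215 + V + z\right) = 212 + V + z$)
$\frac{208354 + J{\left(-125,325 \right)}}{-102789 + 329588} = \frac{208354 + \left(212 + 325 - 125\right)}{-102789 + 329588} = \frac{208354 + 412}{226799} = 208766 \cdot \frac{1}{226799} = \frac{208766}{226799}$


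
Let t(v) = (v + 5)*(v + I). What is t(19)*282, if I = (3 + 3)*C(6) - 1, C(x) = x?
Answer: 365472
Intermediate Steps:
I = 35 (I = (3 + 3)*6 - 1 = 6*6 - 1 = 36 - 1 = 35)
t(v) = (5 + v)*(35 + v) (t(v) = (v + 5)*(v + 35) = (5 + v)*(35 + v))
t(19)*282 = (175 + 19² + 40*19)*282 = (175 + 361 + 760)*282 = 1296*282 = 365472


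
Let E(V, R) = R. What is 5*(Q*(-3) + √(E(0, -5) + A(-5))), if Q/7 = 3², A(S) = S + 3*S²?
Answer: -945 + 5*√65 ≈ -904.69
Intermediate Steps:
Q = 63 (Q = 7*3² = 7*9 = 63)
5*(Q*(-3) + √(E(0, -5) + A(-5))) = 5*(63*(-3) + √(-5 - 5*(1 + 3*(-5)))) = 5*(-189 + √(-5 - 5*(1 - 15))) = 5*(-189 + √(-5 - 5*(-14))) = 5*(-189 + √(-5 + 70)) = 5*(-189 + √65) = -945 + 5*√65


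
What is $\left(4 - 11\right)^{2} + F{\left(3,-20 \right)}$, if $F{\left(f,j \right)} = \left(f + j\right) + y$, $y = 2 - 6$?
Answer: $28$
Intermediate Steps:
$y = -4$
$F{\left(f,j \right)} = -4 + f + j$ ($F{\left(f,j \right)} = \left(f + j\right) - 4 = -4 + f + j$)
$\left(4 - 11\right)^{2} + F{\left(3,-20 \right)} = \left(4 - 11\right)^{2} - 21 = \left(-7\right)^{2} - 21 = 49 - 21 = 28$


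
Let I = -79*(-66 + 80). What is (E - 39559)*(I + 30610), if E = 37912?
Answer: -48593088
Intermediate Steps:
I = -1106 (I = -79*14 = -1106)
(E - 39559)*(I + 30610) = (37912 - 39559)*(-1106 + 30610) = -1647*29504 = -48593088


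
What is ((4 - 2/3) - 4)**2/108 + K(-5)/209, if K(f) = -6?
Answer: -1249/50787 ≈ -0.024593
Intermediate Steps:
((4 - 2/3) - 4)**2/108 + K(-5)/209 = ((4 - 2/3) - 4)**2/108 - 6/209 = ((4 - 2/3) - 4)**2*(1/108) - 6*1/209 = ((4 - 1*2/3) - 4)**2*(1/108) - 6/209 = ((4 - 2/3) - 4)**2*(1/108) - 6/209 = (10/3 - 4)**2*(1/108) - 6/209 = (-2/3)**2*(1/108) - 6/209 = (4/9)*(1/108) - 6/209 = 1/243 - 6/209 = -1249/50787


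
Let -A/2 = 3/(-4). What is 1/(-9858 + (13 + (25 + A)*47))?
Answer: -2/17199 ≈ -0.00011629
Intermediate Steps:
A = 3/2 (A = -6/(-4) = -6*(-1)/4 = -2*(-¾) = 3/2 ≈ 1.5000)
1/(-9858 + (13 + (25 + A)*47)) = 1/(-9858 + (13 + (25 + 3/2)*47)) = 1/(-9858 + (13 + (53/2)*47)) = 1/(-9858 + (13 + 2491/2)) = 1/(-9858 + 2517/2) = 1/(-17199/2) = -2/17199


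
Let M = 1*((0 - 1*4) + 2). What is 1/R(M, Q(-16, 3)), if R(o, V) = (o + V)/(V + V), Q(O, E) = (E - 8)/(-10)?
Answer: -2/3 ≈ -0.66667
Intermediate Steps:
M = -2 (M = 1*((0 - 4) + 2) = 1*(-4 + 2) = 1*(-2) = -2)
Q(O, E) = 4/5 - E/10 (Q(O, E) = (-8 + E)*(-1/10) = 4/5 - E/10)
R(o, V) = (V + o)/(2*V) (R(o, V) = (V + o)/((2*V)) = (V + o)*(1/(2*V)) = (V + o)/(2*V))
1/R(M, Q(-16, 3)) = 1/(((4/5 - 1/10*3) - 2)/(2*(4/5 - 1/10*3))) = 1/(((4/5 - 3/10) - 2)/(2*(4/5 - 3/10))) = 1/((1/2 - 2)/(2*(1/2))) = 1/((1/2)*2*(-3/2)) = 1/(-3/2) = -2/3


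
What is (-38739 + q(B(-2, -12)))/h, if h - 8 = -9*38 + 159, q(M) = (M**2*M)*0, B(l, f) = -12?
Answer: 38739/175 ≈ 221.37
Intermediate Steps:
q(M) = 0 (q(M) = M**3*0 = 0)
h = -175 (h = 8 + (-9*38 + 159) = 8 + (-342 + 159) = 8 - 183 = -175)
(-38739 + q(B(-2, -12)))/h = (-38739 + 0)/(-175) = -38739*(-1/175) = 38739/175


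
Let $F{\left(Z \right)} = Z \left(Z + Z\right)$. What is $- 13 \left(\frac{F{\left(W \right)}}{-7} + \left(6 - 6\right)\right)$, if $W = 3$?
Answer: $\frac{234}{7} \approx 33.429$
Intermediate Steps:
$F{\left(Z \right)} = 2 Z^{2}$ ($F{\left(Z \right)} = Z 2 Z = 2 Z^{2}$)
$- 13 \left(\frac{F{\left(W \right)}}{-7} + \left(6 - 6\right)\right) = - 13 \left(\frac{2 \cdot 3^{2}}{-7} + \left(6 - 6\right)\right) = - 13 \left(2 \cdot 9 \left(- \frac{1}{7}\right) + 0\right) = - 13 \left(18 \left(- \frac{1}{7}\right) + 0\right) = - 13 \left(- \frac{18}{7} + 0\right) = \left(-13\right) \left(- \frac{18}{7}\right) = \frac{234}{7}$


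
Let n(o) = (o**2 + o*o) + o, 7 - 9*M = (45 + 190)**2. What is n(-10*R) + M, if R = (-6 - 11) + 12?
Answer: -3256/3 ≈ -1085.3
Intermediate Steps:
R = -5 (R = -17 + 12 = -5)
M = -18406/3 (M = 7/9 - (45 + 190)**2/9 = 7/9 - 1/9*235**2 = 7/9 - 1/9*55225 = 7/9 - 55225/9 = -18406/3 ≈ -6135.3)
n(o) = o + 2*o**2 (n(o) = (o**2 + o**2) + o = 2*o**2 + o = o + 2*o**2)
n(-10*R) + M = (-10*(-5))*(1 + 2*(-10*(-5))) - 18406/3 = 50*(1 + 2*50) - 18406/3 = 50*(1 + 100) - 18406/3 = 50*101 - 18406/3 = 5050 - 18406/3 = -3256/3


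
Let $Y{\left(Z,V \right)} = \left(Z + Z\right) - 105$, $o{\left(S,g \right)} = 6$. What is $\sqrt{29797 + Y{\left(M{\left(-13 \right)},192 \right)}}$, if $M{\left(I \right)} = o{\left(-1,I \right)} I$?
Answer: $4 \sqrt{1846} \approx 171.86$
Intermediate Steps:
$M{\left(I \right)} = 6 I$
$Y{\left(Z,V \right)} = -105 + 2 Z$ ($Y{\left(Z,V \right)} = 2 Z - 105 = -105 + 2 Z$)
$\sqrt{29797 + Y{\left(M{\left(-13 \right)},192 \right)}} = \sqrt{29797 + \left(-105 + 2 \cdot 6 \left(-13\right)\right)} = \sqrt{29797 + \left(-105 + 2 \left(-78\right)\right)} = \sqrt{29797 - 261} = \sqrt{29536} = 4 \sqrt{1846}$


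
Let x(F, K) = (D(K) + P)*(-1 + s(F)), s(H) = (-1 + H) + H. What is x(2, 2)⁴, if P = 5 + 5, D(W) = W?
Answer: 331776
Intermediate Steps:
s(H) = -1 + 2*H
P = 10
x(F, K) = (-2 + 2*F)*(10 + K) (x(F, K) = (K + 10)*(-1 + (-1 + 2*F)) = (10 + K)*(-2 + 2*F) = (-2 + 2*F)*(10 + K))
x(2, 2)⁴ = (-20 - 2*2 + 20*2 + 2*2*2)⁴ = (-20 - 4 + 40 + 8)⁴ = 24⁴ = 331776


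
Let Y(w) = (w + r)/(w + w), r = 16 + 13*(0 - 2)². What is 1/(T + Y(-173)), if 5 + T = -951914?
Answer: -346/329363869 ≈ -1.0505e-6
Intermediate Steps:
T = -951919 (T = -5 - 951914 = -951919)
r = 68 (r = 16 + 13*(-2)² = 16 + 13*4 = 16 + 52 = 68)
Y(w) = (68 + w)/(2*w) (Y(w) = (w + 68)/(w + w) = (68 + w)/((2*w)) = (68 + w)*(1/(2*w)) = (68 + w)/(2*w))
1/(T + Y(-173)) = 1/(-951919 + (½)*(68 - 173)/(-173)) = 1/(-951919 + (½)*(-1/173)*(-105)) = 1/(-951919 + 105/346) = 1/(-329363869/346) = -346/329363869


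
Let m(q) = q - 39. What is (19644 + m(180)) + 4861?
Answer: 24646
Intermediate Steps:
m(q) = -39 + q
(19644 + m(180)) + 4861 = (19644 + (-39 + 180)) + 4861 = (19644 + 141) + 4861 = 19785 + 4861 = 24646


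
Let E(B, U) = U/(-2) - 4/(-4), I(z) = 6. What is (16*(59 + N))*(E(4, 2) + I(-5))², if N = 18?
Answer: 44352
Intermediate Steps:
E(B, U) = 1 - U/2 (E(B, U) = U*(-½) - 4*(-¼) = -U/2 + 1 = 1 - U/2)
(16*(59 + N))*(E(4, 2) + I(-5))² = (16*(59 + 18))*((1 - ½*2) + 6)² = (16*77)*((1 - 1) + 6)² = 1232*(0 + 6)² = 1232*6² = 1232*36 = 44352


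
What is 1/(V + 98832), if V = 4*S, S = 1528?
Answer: 1/104944 ≈ 9.5289e-6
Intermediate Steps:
V = 6112 (V = 4*1528 = 6112)
1/(V + 98832) = 1/(6112 + 98832) = 1/104944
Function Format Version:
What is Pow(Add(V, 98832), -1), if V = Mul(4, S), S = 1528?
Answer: Rational(1, 104944) ≈ 9.5289e-6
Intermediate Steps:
V = 6112 (V = Mul(4, 1528) = 6112)
Pow(Add(V, 98832), -1) = Pow(Add(6112, 98832), -1) = Pow(104944, -1) = Rational(1, 104944)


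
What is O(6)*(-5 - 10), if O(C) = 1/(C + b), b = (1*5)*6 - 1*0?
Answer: -5/12 ≈ -0.41667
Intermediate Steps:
b = 30 (b = 5*6 + 0 = 30 + 0 = 30)
O(C) = 1/(30 + C) (O(C) = 1/(C + 30) = 1/(30 + C))
O(6)*(-5 - 10) = (-5 - 10)/(30 + 6) = -15/36 = (1/36)*(-15) = -5/12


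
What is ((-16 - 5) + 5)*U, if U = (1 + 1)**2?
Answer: -64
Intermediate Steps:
U = 4 (U = 2**2 = 4)
((-16 - 5) + 5)*U = ((-16 - 5) + 5)*4 = (-21 + 5)*4 = -16*4 = -64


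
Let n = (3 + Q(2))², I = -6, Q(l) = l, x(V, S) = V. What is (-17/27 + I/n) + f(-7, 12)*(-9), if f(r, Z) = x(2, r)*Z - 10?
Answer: -85637/675 ≈ -126.87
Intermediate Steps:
n = 25 (n = (3 + 2)² = 5² = 25)
f(r, Z) = -10 + 2*Z (f(r, Z) = 2*Z - 10 = -10 + 2*Z)
(-17/27 + I/n) + f(-7, 12)*(-9) = (-17/27 - 6/25) + (-10 + 2*12)*(-9) = (-17*1/27 - 6*1/25) + (-10 + 24)*(-9) = (-17/27 - 6/25) + 14*(-9) = -587/675 - 126 = -85637/675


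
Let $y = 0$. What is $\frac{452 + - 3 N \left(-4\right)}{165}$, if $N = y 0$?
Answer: $\frac{452}{165} \approx 2.7394$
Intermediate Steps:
$N = 0$ ($N = 0 \cdot 0 = 0$)
$\frac{452 + - 3 N \left(-4\right)}{165} = \frac{452 + \left(-3\right) 0 \left(-4\right)}{165} = \left(452 + 0 \left(-4\right)\right) \frac{1}{165} = \left(452 + 0\right) \frac{1}{165} = 452 \cdot \frac{1}{165} = \frac{452}{165}$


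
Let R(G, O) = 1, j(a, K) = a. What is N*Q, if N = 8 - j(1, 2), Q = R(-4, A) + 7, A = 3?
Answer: 56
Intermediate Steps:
Q = 8 (Q = 1 + 7 = 8)
N = 7 (N = 8 - 1*1 = 8 - 1 = 7)
N*Q = 7*8 = 56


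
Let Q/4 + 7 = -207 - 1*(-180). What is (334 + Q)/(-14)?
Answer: -99/7 ≈ -14.143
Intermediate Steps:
Q = -136 (Q = -28 + 4*(-207 - 1*(-180)) = -28 + 4*(-207 + 180) = -28 + 4*(-27) = -28 - 108 = -136)
(334 + Q)/(-14) = (334 - 136)/(-14) = 198*(-1/14) = -99/7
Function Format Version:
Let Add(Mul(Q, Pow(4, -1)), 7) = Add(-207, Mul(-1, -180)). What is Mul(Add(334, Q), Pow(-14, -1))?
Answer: Rational(-99, 7) ≈ -14.143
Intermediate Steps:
Q = -136 (Q = Add(-28, Mul(4, Add(-207, Mul(-1, -180)))) = Add(-28, Mul(4, Add(-207, 180))) = Add(-28, Mul(4, -27)) = Add(-28, -108) = -136)
Mul(Add(334, Q), Pow(-14, -1)) = Mul(Add(334, -136), Pow(-14, -1)) = Mul(198, Rational(-1, 14)) = Rational(-99, 7)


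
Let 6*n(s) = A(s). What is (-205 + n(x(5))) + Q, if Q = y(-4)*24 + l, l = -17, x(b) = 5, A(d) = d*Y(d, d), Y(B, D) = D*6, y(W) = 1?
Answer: -173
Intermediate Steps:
Y(B, D) = 6*D
A(d) = 6*d² (A(d) = d*(6*d) = 6*d²)
n(s) = s² (n(s) = (6*s²)/6 = s²)
Q = 7 (Q = 1*24 - 17 = 24 - 17 = 7)
(-205 + n(x(5))) + Q = (-205 + 5²) + 7 = (-205 + 25) + 7 = -180 + 7 = -173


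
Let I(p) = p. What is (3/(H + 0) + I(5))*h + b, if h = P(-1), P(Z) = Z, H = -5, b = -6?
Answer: -52/5 ≈ -10.400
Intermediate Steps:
h = -1
(3/(H + 0) + I(5))*h + b = (3/(-5 + 0) + 5)*(-1) - 6 = (3/(-5) + 5)*(-1) - 6 = (-⅕*3 + 5)*(-1) - 6 = (-⅗ + 5)*(-1) - 6 = (22/5)*(-1) - 6 = -22/5 - 6 = -52/5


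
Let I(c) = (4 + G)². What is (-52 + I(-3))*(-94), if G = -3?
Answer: 4794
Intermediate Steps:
I(c) = 1 (I(c) = (4 - 3)² = 1² = 1)
(-52 + I(-3))*(-94) = (-52 + 1)*(-94) = -51*(-94) = 4794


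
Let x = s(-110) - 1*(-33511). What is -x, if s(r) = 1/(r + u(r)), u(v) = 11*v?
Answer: -44234519/1320 ≈ -33511.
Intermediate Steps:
s(r) = 1/(12*r) (s(r) = 1/(r + 11*r) = 1/(12*r))
x = 44234519/1320 (x = (1/12)/(-110) - 1*(-33511) = (1/12)*(-1/110) + 33511 = -1/1320 + 33511 = 44234519/1320 ≈ 33511.)
-x = -1*44234519/1320 = -44234519/1320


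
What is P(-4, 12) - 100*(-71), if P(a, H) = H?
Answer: 7112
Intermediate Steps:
P(-4, 12) - 100*(-71) = 12 - 100*(-71) = 12 + 7100 = 7112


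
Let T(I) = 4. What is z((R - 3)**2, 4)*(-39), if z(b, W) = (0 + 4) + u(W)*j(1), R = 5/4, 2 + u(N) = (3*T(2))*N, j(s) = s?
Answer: -1950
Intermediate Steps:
u(N) = -2 + 12*N (u(N) = -2 + (3*4)*N = -2 + 12*N)
R = 5/4 (R = 5*(1/4) = 5/4 ≈ 1.2500)
z(b, W) = 2 + 12*W (z(b, W) = (0 + 4) + (-2 + 12*W)*1 = 4 + (-2 + 12*W) = 2 + 12*W)
z((R - 3)**2, 4)*(-39) = (2 + 12*4)*(-39) = (2 + 48)*(-39) = 50*(-39) = -1950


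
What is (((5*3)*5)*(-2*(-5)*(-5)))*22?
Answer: -82500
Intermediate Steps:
(((5*3)*5)*(-2*(-5)*(-5)))*22 = ((15*5)*(10*(-5)))*22 = (75*(-50))*22 = -3750*22 = -82500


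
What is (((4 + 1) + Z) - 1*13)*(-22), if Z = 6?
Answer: 44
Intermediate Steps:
(((4 + 1) + Z) - 1*13)*(-22) = (((4 + 1) + 6) - 1*13)*(-22) = ((5 + 6) - 13)*(-22) = (11 - 13)*(-22) = -2*(-22) = 44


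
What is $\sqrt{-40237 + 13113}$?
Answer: $2 i \sqrt{6781} \approx 164.69 i$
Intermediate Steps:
$\sqrt{-40237 + 13113} = \sqrt{-27124} = 2 i \sqrt{6781}$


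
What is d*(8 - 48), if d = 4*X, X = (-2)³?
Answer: 1280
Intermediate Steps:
X = -8
d = -32 (d = 4*(-8) = -32)
d*(8 - 48) = -32*(8 - 48) = -32*(-40) = 1280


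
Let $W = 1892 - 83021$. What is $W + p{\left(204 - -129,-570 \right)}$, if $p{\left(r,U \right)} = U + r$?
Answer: $-81366$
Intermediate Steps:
$W = -81129$
$W + p{\left(204 - -129,-570 \right)} = -81129 + \left(-570 + \left(204 - -129\right)\right) = -81129 + \left(-570 + \left(204 + 129\right)\right) = -81129 + \left(-570 + 333\right) = -81129 - 237 = -81366$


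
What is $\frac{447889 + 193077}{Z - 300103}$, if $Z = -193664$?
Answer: $- \frac{640966}{493767} \approx -1.2981$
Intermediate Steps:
$\frac{447889 + 193077}{Z - 300103} = \frac{447889 + 193077}{-193664 - 300103} = \frac{640966}{-493767} = 640966 \left(- \frac{1}{493767}\right) = - \frac{640966}{493767}$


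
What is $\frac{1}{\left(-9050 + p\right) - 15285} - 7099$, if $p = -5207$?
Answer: $- \frac{209718659}{29542} \approx -7099.0$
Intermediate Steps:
$\frac{1}{\left(-9050 + p\right) - 15285} - 7099 = \frac{1}{\left(-9050 - 5207\right) - 15285} - 7099 = \frac{1}{-14257 - 15285} - 7099 = \frac{1}{-29542} - 7099 = - \frac{1}{29542} - 7099 = - \frac{209718659}{29542}$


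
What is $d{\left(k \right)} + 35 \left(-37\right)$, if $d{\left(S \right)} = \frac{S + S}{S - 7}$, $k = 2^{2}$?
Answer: $- \frac{3893}{3} \approx -1297.7$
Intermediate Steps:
$k = 4$
$d{\left(S \right)} = \frac{2 S}{-7 + S}$
$d{\left(k \right)} + 35 \left(-37\right) = 2 \cdot 4 \frac{1}{-7 + 4} + 35 \left(-37\right) = 2 \cdot 4 \frac{1}{-3} - 1295 = 2 \cdot 4 \left(- \frac{1}{3}\right) - 1295 = - \frac{8}{3} - 1295 = - \frac{3893}{3}$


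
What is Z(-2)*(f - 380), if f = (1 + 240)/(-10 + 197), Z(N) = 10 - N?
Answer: -849828/187 ≈ -4544.5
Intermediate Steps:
f = 241/187 ≈ 1.2888
Z(-2)*(f - 380) = (10 - 1*(-2))*(241/187 - 380) = (10 + 2)*(-70819/187) = 12*(-70819/187) = -849828/187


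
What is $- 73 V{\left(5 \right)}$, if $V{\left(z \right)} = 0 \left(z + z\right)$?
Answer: $0$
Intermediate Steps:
$V{\left(z \right)} = 0$ ($V{\left(z \right)} = 0 \cdot 2 z = 0$)
$- 73 V{\left(5 \right)} = \left(-73\right) 0 = 0$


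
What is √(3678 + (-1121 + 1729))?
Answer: √4286 ≈ 65.468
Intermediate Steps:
√(3678 + (-1121 + 1729)) = √(3678 + 608) = √4286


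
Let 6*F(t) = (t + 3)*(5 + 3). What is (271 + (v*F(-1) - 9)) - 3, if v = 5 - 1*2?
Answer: 267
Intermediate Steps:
v = 3 (v = 5 - 2 = 3)
F(t) = 4 + 4*t/3 (F(t) = ((t + 3)*(5 + 3))/6 = ((3 + t)*8)/6 = (24 + 8*t)/6 = 4 + 4*t/3)
(271 + (v*F(-1) - 9)) - 3 = (271 + (3*(4 + (4/3)*(-1)) - 9)) - 3 = (271 + (3*(4 - 4/3) - 9)) - 3 = (271 + (3*(8/3) - 9)) - 3 = (271 + (8 - 9)) - 3 = (271 - 1) - 3 = 270 - 3 = 267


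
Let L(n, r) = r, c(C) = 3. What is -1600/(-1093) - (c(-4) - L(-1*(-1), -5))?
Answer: -7144/1093 ≈ -6.5361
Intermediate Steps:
-1600/(-1093) - (c(-4) - L(-1*(-1), -5)) = -1600/(-1093) - (3 - 1*(-5)) = -1600*(-1/1093) - (3 + 5) = 1600/1093 - 1*8 = 1600/1093 - 8 = -7144/1093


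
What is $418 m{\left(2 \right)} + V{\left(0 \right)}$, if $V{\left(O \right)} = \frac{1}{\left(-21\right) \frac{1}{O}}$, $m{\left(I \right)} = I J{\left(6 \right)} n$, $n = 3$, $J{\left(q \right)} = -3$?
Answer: $-7524$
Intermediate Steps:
$m{\left(I \right)} = - 9 I$ ($m{\left(I \right)} = I \left(-3\right) 3 = - 3 I 3 = - 9 I$)
$V{\left(O \right)} = - \frac{O}{21}$
$418 m{\left(2 \right)} + V{\left(0 \right)} = 418 \left(\left(-9\right) 2\right) - 0 = 418 \left(-18\right) + 0 = -7524 + 0 = -7524$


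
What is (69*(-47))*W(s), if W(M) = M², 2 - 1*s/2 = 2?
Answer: 0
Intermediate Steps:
s = 0 (s = 4 - 2*2 = 4 - 4 = 0)
(69*(-47))*W(s) = (69*(-47))*0² = -3243*0 = 0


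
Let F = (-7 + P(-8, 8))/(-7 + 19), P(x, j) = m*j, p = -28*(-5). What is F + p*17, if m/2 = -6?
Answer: 28457/12 ≈ 2371.4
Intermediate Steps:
m = -12 (m = 2*(-6) = -12)
p = 140
P(x, j) = -12*j
F = -103/12 (F = (-7 - 12*8)/(-7 + 19) = (-7 - 96)/12 = -103*1/12 = -103/12 ≈ -8.5833)
F + p*17 = -103/12 + 140*17 = -103/12 + 2380 = 28457/12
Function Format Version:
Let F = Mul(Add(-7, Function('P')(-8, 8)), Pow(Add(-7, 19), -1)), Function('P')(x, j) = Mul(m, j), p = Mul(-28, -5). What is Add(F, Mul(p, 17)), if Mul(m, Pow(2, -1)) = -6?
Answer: Rational(28457, 12) ≈ 2371.4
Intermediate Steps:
m = -12 (m = Mul(2, -6) = -12)
p = 140
Function('P')(x, j) = Mul(-12, j)
F = Rational(-103, 12) (F = Mul(Add(-7, Mul(-12, 8)), Pow(Add(-7, 19), -1)) = Mul(Add(-7, -96), Pow(12, -1)) = Mul(-103, Rational(1, 12)) = Rational(-103, 12) ≈ -8.5833)
Add(F, Mul(p, 17)) = Add(Rational(-103, 12), Mul(140, 17)) = Add(Rational(-103, 12), 2380) = Rational(28457, 12)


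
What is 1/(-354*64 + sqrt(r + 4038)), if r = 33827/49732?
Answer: -1126728192/25526953066309 - 2*sqrt(2497188477419)/25526953066309 ≈ -4.4263e-5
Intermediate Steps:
r = 33827/49732 (r = 33827*(1/49732) = 33827/49732 ≈ 0.68019)
1/(-354*64 + sqrt(r + 4038)) = 1/(-354*64 + sqrt(33827/49732 + 4038)) = 1/(-22656 + sqrt(200851643/49732)) = 1/(-22656 + sqrt(2497188477419)/24866)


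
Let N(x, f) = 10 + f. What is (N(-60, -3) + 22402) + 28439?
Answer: 50848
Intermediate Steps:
(N(-60, -3) + 22402) + 28439 = ((10 - 3) + 22402) + 28439 = (7 + 22402) + 28439 = 22409 + 28439 = 50848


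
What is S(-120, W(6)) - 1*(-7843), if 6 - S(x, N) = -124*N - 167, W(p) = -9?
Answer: 6900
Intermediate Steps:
S(x, N) = 173 + 124*N (S(x, N) = 6 - (-124*N - 167) = 6 - (-167 - 124*N) = 6 + (167 + 124*N) = 173 + 124*N)
S(-120, W(6)) - 1*(-7843) = (173 + 124*(-9)) - 1*(-7843) = (173 - 1116) + 7843 = -943 + 7843 = 6900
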